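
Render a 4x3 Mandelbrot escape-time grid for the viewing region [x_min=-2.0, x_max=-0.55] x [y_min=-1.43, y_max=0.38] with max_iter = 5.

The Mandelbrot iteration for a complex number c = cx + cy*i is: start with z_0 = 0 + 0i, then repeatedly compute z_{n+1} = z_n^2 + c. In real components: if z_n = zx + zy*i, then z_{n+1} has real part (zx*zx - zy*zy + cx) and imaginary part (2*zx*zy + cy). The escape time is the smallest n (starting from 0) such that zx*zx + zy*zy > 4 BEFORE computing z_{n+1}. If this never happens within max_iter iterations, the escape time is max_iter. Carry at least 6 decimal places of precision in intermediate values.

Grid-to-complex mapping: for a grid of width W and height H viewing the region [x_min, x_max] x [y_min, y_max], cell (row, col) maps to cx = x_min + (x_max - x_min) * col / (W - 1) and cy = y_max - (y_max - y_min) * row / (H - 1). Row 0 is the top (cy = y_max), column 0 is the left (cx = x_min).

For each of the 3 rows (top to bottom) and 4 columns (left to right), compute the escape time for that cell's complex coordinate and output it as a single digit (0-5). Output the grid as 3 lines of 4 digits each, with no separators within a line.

Answer: 1455
1355
1122

Derivation:
(row=0, col=0): c = -2.0000 + 0.3800i → escape time 1
(row=0, col=1): c = -1.5167 + 0.3800i → escape time 4
(row=0, col=2): c = -1.0333 + 0.3800i → escape time 5
(row=0, col=3): c = -0.5500 + 0.3800i → escape time 5
(row=1, col=0): c = -2.0000 + -0.5250i → escape time 1
(row=1, col=1): c = -1.5167 + -0.5250i → escape time 3
(row=1, col=2): c = -1.0333 + -0.5250i → escape time 5
(row=1, col=3): c = -0.5500 + -0.5250i → escape time 5
(row=2, col=0): c = -2.0000 + -1.4300i → escape time 1
(row=2, col=1): c = -1.5167 + -1.4300i → escape time 1
(row=2, col=2): c = -1.0333 + -1.4300i → escape time 2
(row=2, col=3): c = -0.5500 + -1.4300i → escape time 2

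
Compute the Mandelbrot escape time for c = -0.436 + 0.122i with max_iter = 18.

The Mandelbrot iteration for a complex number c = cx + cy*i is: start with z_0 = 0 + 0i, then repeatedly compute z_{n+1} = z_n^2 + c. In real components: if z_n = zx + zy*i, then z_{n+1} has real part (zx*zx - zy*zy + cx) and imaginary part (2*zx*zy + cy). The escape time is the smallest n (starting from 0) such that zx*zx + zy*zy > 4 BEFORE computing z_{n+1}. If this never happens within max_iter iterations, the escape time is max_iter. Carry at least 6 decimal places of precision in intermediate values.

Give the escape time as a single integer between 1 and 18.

z_0 = 0 + 0i, c = -0.4360 + 0.1220i
Iter 1: z = -0.4360 + 0.1220i, |z|^2 = 0.2050
Iter 2: z = -0.2608 + 0.0156i, |z|^2 = 0.0683
Iter 3: z = -0.3682 + 0.1139i, |z|^2 = 0.1486
Iter 4: z = -0.3134 + 0.0381i, |z|^2 = 0.0997
Iter 5: z = -0.3393 + 0.0981i, |z|^2 = 0.1247
Iter 6: z = -0.3305 + 0.0554i, |z|^2 = 0.1123
Iter 7: z = -0.3298 + 0.0853i, |z|^2 = 0.1161
Iter 8: z = -0.3345 + 0.0657i, |z|^2 = 0.1162
Iter 9: z = -0.3284 + 0.0780i, |z|^2 = 0.1140
Iter 10: z = -0.3342 + 0.0707i, |z|^2 = 0.1167
Iter 11: z = -0.3293 + 0.0747i, |z|^2 = 0.1140
Iter 12: z = -0.3331 + 0.0728i, |z|^2 = 0.1163
Iter 13: z = -0.3303 + 0.0735i, |z|^2 = 0.1145
Iter 14: z = -0.3323 + 0.0734i, |z|^2 = 0.1158
Iter 15: z = -0.3310 + 0.0732i, |z|^2 = 0.1149
Iter 16: z = -0.3318 + 0.0736i, |z|^2 = 0.1155
Iter 17: z = -0.3313 + 0.0732i, |z|^2 = 0.1151

Answer: 18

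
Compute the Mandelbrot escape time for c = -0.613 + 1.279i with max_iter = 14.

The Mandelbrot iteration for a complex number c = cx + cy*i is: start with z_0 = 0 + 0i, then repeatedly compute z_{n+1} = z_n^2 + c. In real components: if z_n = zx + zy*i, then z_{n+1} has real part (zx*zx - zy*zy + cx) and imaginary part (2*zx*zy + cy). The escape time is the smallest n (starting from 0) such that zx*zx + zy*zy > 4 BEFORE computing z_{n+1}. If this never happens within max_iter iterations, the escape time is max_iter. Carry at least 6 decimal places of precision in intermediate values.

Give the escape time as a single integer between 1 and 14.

Answer: 3

Derivation:
z_0 = 0 + 0i, c = -0.6130 + 1.2790i
Iter 1: z = -0.6130 + 1.2790i, |z|^2 = 2.0116
Iter 2: z = -1.8731 + -0.2891i, |z|^2 = 3.5920
Iter 3: z = 2.8118 + 2.3618i, |z|^2 = 13.4848
Escaped at iteration 3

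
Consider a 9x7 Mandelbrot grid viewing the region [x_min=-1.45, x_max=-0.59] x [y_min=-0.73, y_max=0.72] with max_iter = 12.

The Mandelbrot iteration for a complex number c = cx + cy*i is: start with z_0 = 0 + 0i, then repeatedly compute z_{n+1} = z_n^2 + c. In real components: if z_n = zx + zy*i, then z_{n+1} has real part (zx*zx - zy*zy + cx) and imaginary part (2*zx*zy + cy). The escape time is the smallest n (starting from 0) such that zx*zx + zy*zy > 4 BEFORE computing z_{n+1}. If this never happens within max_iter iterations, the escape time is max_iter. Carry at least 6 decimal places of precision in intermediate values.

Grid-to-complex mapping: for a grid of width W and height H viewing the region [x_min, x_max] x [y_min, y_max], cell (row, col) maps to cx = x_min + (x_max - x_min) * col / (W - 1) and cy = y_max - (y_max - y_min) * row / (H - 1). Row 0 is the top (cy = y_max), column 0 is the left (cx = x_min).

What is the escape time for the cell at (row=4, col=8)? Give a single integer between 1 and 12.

z_0 = 0 + 0i, c = -0.5900 + -0.2467i
Iter 1: z = -0.5900 + -0.2467i, |z|^2 = 0.4089
Iter 2: z = -0.3027 + 0.0444i, |z|^2 = 0.0936
Iter 3: z = -0.5003 + -0.2736i, |z|^2 = 0.3251
Iter 4: z = -0.4145 + 0.0271i, |z|^2 = 0.1726
Iter 5: z = -0.4189 + -0.2691i, |z|^2 = 0.2479
Iter 6: z = -0.4869 + -0.0212i, |z|^2 = 0.2375
Iter 7: z = -0.3534 + -0.2260i, |z|^2 = 0.1759
Iter 8: z = -0.5162 + -0.0869i, |z|^2 = 0.2740
Iter 9: z = -0.3311 + -0.1569i, |z|^2 = 0.1342
Iter 10: z = -0.5050 + -0.1428i, |z|^2 = 0.2754
Iter 11: z = -0.3554 + -0.1025i, |z|^2 = 0.1368

Answer: 12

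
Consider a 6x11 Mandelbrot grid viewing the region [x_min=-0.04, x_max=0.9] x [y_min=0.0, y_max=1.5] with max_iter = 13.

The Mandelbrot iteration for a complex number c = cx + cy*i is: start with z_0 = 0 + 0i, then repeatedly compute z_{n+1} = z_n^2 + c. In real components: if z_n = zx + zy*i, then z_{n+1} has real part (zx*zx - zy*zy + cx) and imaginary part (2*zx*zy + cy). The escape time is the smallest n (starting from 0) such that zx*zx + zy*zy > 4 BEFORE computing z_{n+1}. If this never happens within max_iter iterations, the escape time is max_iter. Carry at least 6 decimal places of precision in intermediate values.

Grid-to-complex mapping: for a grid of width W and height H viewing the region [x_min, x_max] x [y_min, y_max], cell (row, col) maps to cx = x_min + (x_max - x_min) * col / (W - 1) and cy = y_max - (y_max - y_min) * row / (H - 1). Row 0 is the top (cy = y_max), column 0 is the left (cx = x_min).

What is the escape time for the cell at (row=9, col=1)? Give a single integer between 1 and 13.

Answer: 13

Derivation:
z_0 = 0 + 0i, c = 0.1480 + 0.1500i
Iter 1: z = 0.1480 + 0.1500i, |z|^2 = 0.0444
Iter 2: z = 0.1474 + 0.1944i, |z|^2 = 0.0595
Iter 3: z = 0.1319 + 0.2073i, |z|^2 = 0.0604
Iter 4: z = 0.1224 + 0.2047i, |z|^2 = 0.0569
Iter 5: z = 0.1211 + 0.2001i, |z|^2 = 0.0547
Iter 6: z = 0.1226 + 0.1985i, |z|^2 = 0.0544
Iter 7: z = 0.1236 + 0.1987i, |z|^2 = 0.0548
Iter 8: z = 0.1238 + 0.1991i, |z|^2 = 0.0550
Iter 9: z = 0.1237 + 0.1993i, |z|^2 = 0.0550
Iter 10: z = 0.1236 + 0.1993i, |z|^2 = 0.0550
Iter 11: z = 0.1235 + 0.1993i, |z|^2 = 0.0550
Iter 12: z = 0.1236 + 0.1992i, |z|^2 = 0.0550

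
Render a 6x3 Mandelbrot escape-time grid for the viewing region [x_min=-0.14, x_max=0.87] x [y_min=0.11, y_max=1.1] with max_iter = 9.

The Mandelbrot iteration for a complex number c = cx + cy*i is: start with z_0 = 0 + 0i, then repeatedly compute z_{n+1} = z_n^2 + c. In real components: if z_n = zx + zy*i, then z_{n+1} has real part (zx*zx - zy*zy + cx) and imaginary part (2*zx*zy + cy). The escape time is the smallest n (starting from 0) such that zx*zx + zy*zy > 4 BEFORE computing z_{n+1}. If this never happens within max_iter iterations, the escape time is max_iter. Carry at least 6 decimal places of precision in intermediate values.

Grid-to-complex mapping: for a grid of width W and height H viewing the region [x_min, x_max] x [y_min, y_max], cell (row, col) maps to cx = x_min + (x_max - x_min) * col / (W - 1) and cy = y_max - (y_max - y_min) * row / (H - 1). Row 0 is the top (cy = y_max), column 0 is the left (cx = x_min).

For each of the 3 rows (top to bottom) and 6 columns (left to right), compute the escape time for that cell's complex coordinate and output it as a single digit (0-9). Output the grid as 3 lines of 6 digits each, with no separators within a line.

Answer: 743222
999532
999543

Derivation:
(row=0, col=0): c = -0.1400 + 1.1000i → escape time 7
(row=0, col=1): c = 0.0620 + 1.1000i → escape time 4
(row=0, col=2): c = 0.2640 + 1.1000i → escape time 3
(row=0, col=3): c = 0.4660 + 1.1000i → escape time 2
(row=0, col=4): c = 0.6680 + 1.1000i → escape time 2
(row=0, col=5): c = 0.8700 + 1.1000i → escape time 2
(row=1, col=0): c = -0.1400 + 0.6050i → escape time 9
(row=1, col=1): c = 0.0620 + 0.6050i → escape time 9
(row=1, col=2): c = 0.2640 + 0.6050i → escape time 9
(row=1, col=3): c = 0.4660 + 0.6050i → escape time 5
(row=1, col=4): c = 0.6680 + 0.6050i → escape time 3
(row=1, col=5): c = 0.8700 + 0.6050i → escape time 2
(row=2, col=0): c = -0.1400 + 0.1100i → escape time 9
(row=2, col=1): c = 0.0620 + 0.1100i → escape time 9
(row=2, col=2): c = 0.2640 + 0.1100i → escape time 9
(row=2, col=3): c = 0.4660 + 0.1100i → escape time 5
(row=2, col=4): c = 0.6680 + 0.1100i → escape time 4
(row=2, col=5): c = 0.8700 + 0.1100i → escape time 3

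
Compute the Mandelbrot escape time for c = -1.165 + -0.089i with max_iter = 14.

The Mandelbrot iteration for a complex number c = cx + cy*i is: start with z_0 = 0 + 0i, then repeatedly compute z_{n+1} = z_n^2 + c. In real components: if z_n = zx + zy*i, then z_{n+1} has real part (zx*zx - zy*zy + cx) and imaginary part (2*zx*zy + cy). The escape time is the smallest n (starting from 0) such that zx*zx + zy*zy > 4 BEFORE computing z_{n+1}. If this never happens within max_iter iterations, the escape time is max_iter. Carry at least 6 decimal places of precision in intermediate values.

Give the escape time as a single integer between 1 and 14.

Answer: 14

Derivation:
z_0 = 0 + 0i, c = -1.1650 + -0.0890i
Iter 1: z = -1.1650 + -0.0890i, |z|^2 = 1.3651
Iter 2: z = 0.1843 + 0.1184i, |z|^2 = 0.0480
Iter 3: z = -1.1450 + -0.0454i, |z|^2 = 1.3132
Iter 4: z = 0.1441 + 0.0149i, |z|^2 = 0.0210
Iter 5: z = -1.1445 + -0.0847i, |z|^2 = 1.3170
Iter 6: z = 0.1376 + 0.1049i, |z|^2 = 0.0299
Iter 7: z = -1.1571 + -0.0601i, |z|^2 = 1.3424
Iter 8: z = 0.1702 + 0.0501i, |z|^2 = 0.0315
Iter 9: z = -1.1386 + -0.0719i, |z|^2 = 1.3015
Iter 10: z = 0.1261 + 0.0748i, |z|^2 = 0.0215
Iter 11: z = -1.1547 + -0.0701i, |z|^2 = 1.3382
Iter 12: z = 0.1634 + 0.0730i, |z|^2 = 0.0320
Iter 13: z = -1.1436 + -0.0652i, |z|^2 = 1.3121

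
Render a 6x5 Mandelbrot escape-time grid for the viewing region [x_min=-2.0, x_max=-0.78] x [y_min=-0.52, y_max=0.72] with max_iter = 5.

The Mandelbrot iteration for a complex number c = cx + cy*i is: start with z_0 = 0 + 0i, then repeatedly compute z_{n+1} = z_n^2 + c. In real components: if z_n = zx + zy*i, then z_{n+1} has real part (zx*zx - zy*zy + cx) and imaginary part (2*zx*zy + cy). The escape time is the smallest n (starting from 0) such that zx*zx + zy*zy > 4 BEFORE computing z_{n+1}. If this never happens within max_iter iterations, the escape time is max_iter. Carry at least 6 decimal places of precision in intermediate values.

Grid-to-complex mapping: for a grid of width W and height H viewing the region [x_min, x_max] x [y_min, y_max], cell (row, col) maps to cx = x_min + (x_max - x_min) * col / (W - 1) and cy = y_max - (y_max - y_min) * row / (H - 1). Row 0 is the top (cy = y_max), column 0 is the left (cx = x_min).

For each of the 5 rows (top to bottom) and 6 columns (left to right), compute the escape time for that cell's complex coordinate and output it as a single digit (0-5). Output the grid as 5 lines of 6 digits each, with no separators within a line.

(row=0, col=0): c = -2.0000 + 0.7200i → escape time 1
(row=0, col=1): c = -1.7560 + 0.7200i → escape time 3
(row=0, col=2): c = -1.5120 + 0.7200i → escape time 3
(row=0, col=3): c = -1.2680 + 0.7200i → escape time 3
(row=0, col=4): c = -1.0240 + 0.7200i → escape time 4
(row=0, col=5): c = -0.7800 + 0.7200i → escape time 4
(row=1, col=0): c = -2.0000 + 0.4100i → escape time 1
(row=1, col=1): c = -1.7560 + 0.4100i → escape time 3
(row=1, col=2): c = -1.5120 + 0.4100i → escape time 4
(row=1, col=3): c = -1.2680 + 0.4100i → escape time 5
(row=1, col=4): c = -1.0240 + 0.4100i → escape time 5
(row=1, col=5): c = -0.7800 + 0.4100i → escape time 5
(row=2, col=0): c = -2.0000 + 0.1000i → escape time 1
(row=2, col=1): c = -1.7560 + 0.1000i → escape time 4
(row=2, col=2): c = -1.5120 + 0.1000i → escape time 5
(row=2, col=3): c = -1.2680 + 0.1000i → escape time 5
(row=2, col=4): c = -1.0240 + 0.1000i → escape time 5
(row=2, col=5): c = -0.7800 + 0.1000i → escape time 5
(row=3, col=0): c = -2.0000 + -0.2100i → escape time 1
(row=3, col=1): c = -1.7560 + -0.2100i → escape time 4
(row=3, col=2): c = -1.5120 + -0.2100i → escape time 5
(row=3, col=3): c = -1.2680 + -0.2100i → escape time 5
(row=3, col=4): c = -1.0240 + -0.2100i → escape time 5
(row=3, col=5): c = -0.7800 + -0.2100i → escape time 5
(row=4, col=0): c = -2.0000 + -0.5200i → escape time 1
(row=4, col=1): c = -1.7560 + -0.5200i → escape time 3
(row=4, col=2): c = -1.5120 + -0.5200i → escape time 3
(row=4, col=3): c = -1.2680 + -0.5200i → escape time 4
(row=4, col=4): c = -1.0240 + -0.5200i → escape time 5
(row=4, col=5): c = -0.7800 + -0.5200i → escape time 5

Answer: 133344
134555
145555
145555
133455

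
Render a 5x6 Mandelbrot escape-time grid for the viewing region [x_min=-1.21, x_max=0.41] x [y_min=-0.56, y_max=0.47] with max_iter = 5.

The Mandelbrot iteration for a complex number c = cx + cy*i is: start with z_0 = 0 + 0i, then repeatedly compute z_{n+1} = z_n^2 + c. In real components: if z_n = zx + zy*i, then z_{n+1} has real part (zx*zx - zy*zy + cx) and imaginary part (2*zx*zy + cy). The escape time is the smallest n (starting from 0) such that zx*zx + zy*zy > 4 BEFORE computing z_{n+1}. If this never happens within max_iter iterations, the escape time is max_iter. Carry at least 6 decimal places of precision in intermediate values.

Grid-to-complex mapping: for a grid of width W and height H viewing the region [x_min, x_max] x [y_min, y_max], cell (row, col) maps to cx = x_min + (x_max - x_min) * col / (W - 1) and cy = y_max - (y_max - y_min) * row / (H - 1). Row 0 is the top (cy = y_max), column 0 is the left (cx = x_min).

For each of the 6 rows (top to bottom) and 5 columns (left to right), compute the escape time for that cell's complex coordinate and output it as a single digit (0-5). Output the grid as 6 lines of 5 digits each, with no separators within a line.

Answer: 55555
55555
55555
55555
55555
45555

Derivation:
(row=0, col=0): c = -1.2100 + 0.4700i → escape time 5
(row=0, col=1): c = -0.8050 + 0.4700i → escape time 5
(row=0, col=2): c = -0.4000 + 0.4700i → escape time 5
(row=0, col=3): c = 0.0050 + 0.4700i → escape time 5
(row=0, col=4): c = 0.4100 + 0.4700i → escape time 5
(row=1, col=0): c = -1.2100 + 0.2640i → escape time 5
(row=1, col=1): c = -0.8050 + 0.2640i → escape time 5
(row=1, col=2): c = -0.4000 + 0.2640i → escape time 5
(row=1, col=3): c = 0.0050 + 0.2640i → escape time 5
(row=1, col=4): c = 0.4100 + 0.2640i → escape time 5
(row=2, col=0): c = -1.2100 + 0.0580i → escape time 5
(row=2, col=1): c = -0.8050 + 0.0580i → escape time 5
(row=2, col=2): c = -0.4000 + 0.0580i → escape time 5
(row=2, col=3): c = 0.0050 + 0.0580i → escape time 5
(row=2, col=4): c = 0.4100 + 0.0580i → escape time 5
(row=3, col=0): c = -1.2100 + -0.1480i → escape time 5
(row=3, col=1): c = -0.8050 + -0.1480i → escape time 5
(row=3, col=2): c = -0.4000 + -0.1480i → escape time 5
(row=3, col=3): c = 0.0050 + -0.1480i → escape time 5
(row=3, col=4): c = 0.4100 + -0.1480i → escape time 5
(row=4, col=0): c = -1.2100 + -0.3540i → escape time 5
(row=4, col=1): c = -0.8050 + -0.3540i → escape time 5
(row=4, col=2): c = -0.4000 + -0.3540i → escape time 5
(row=4, col=3): c = 0.0050 + -0.3540i → escape time 5
(row=4, col=4): c = 0.4100 + -0.3540i → escape time 5
(row=5, col=0): c = -1.2100 + -0.5600i → escape time 4
(row=5, col=1): c = -0.8050 + -0.5600i → escape time 5
(row=5, col=2): c = -0.4000 + -0.5600i → escape time 5
(row=5, col=3): c = 0.0050 + -0.5600i → escape time 5
(row=5, col=4): c = 0.4100 + -0.5600i → escape time 5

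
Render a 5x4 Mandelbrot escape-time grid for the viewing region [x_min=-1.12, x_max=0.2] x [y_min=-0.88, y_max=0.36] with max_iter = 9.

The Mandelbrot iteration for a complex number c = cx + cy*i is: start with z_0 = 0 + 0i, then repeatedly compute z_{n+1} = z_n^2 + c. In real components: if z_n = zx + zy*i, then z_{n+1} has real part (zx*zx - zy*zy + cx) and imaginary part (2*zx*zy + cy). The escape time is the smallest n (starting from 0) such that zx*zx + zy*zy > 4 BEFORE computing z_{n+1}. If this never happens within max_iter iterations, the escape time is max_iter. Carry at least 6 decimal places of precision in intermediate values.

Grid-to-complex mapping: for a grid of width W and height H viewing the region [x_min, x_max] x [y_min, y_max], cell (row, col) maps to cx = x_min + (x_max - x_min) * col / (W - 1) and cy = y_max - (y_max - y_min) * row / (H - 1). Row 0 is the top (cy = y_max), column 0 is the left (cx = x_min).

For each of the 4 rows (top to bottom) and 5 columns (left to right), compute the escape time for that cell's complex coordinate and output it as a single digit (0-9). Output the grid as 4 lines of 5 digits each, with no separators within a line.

Answer: 88999
99999
56999
34594

Derivation:
(row=0, col=0): c = -1.1200 + 0.3600i → escape time 8
(row=0, col=1): c = -0.7900 + 0.3600i → escape time 8
(row=0, col=2): c = -0.4600 + 0.3600i → escape time 9
(row=0, col=3): c = -0.1300 + 0.3600i → escape time 9
(row=0, col=4): c = 0.2000 + 0.3600i → escape time 9
(row=1, col=0): c = -1.1200 + -0.0533i → escape time 9
(row=1, col=1): c = -0.7900 + -0.0533i → escape time 9
(row=1, col=2): c = -0.4600 + -0.0533i → escape time 9
(row=1, col=3): c = -0.1300 + -0.0533i → escape time 9
(row=1, col=4): c = 0.2000 + -0.0533i → escape time 9
(row=2, col=0): c = -1.1200 + -0.4667i → escape time 5
(row=2, col=1): c = -0.7900 + -0.4667i → escape time 6
(row=2, col=2): c = -0.4600 + -0.4667i → escape time 9
(row=2, col=3): c = -0.1300 + -0.4667i → escape time 9
(row=2, col=4): c = 0.2000 + -0.4667i → escape time 9
(row=3, col=0): c = -1.1200 + -0.8800i → escape time 3
(row=3, col=1): c = -0.7900 + -0.8800i → escape time 4
(row=3, col=2): c = -0.4600 + -0.8800i → escape time 5
(row=3, col=3): c = -0.1300 + -0.8800i → escape time 9
(row=3, col=4): c = 0.2000 + -0.8800i → escape time 4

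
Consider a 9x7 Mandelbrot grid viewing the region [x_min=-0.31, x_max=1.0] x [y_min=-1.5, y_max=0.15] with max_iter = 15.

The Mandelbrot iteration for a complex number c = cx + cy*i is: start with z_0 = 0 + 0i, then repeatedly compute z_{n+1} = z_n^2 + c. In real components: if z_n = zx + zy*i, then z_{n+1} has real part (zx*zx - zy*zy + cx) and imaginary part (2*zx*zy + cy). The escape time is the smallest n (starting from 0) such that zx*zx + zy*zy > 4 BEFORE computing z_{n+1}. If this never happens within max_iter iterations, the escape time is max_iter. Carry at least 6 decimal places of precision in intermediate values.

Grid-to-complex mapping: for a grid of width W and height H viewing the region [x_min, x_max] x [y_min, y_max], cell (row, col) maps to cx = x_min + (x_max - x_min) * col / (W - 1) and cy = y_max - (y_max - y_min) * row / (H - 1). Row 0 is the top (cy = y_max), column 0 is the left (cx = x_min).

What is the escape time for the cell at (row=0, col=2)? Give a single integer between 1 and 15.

Answer: 15

Derivation:
z_0 = 0 + 0i, c = 0.0175 + 0.1500i
Iter 1: z = 0.0175 + 0.1500i, |z|^2 = 0.0228
Iter 2: z = -0.0047 + 0.1552i, |z|^2 = 0.0241
Iter 3: z = -0.0066 + 0.1485i, |z|^2 = 0.0221
Iter 4: z = -0.0045 + 0.1480i, |z|^2 = 0.0219
Iter 5: z = -0.0044 + 0.1487i, |z|^2 = 0.0221
Iter 6: z = -0.0046 + 0.1487i, |z|^2 = 0.0221
Iter 7: z = -0.0046 + 0.1486i, |z|^2 = 0.0221
Iter 8: z = -0.0046 + 0.1486i, |z|^2 = 0.0221
Iter 9: z = -0.0046 + 0.1486i, |z|^2 = 0.0221
Iter 10: z = -0.0046 + 0.1486i, |z|^2 = 0.0221
Iter 11: z = -0.0046 + 0.1486i, |z|^2 = 0.0221
Iter 12: z = -0.0046 + 0.1486i, |z|^2 = 0.0221
Iter 13: z = -0.0046 + 0.1486i, |z|^2 = 0.0221
Iter 14: z = -0.0046 + 0.1486i, |z|^2 = 0.0221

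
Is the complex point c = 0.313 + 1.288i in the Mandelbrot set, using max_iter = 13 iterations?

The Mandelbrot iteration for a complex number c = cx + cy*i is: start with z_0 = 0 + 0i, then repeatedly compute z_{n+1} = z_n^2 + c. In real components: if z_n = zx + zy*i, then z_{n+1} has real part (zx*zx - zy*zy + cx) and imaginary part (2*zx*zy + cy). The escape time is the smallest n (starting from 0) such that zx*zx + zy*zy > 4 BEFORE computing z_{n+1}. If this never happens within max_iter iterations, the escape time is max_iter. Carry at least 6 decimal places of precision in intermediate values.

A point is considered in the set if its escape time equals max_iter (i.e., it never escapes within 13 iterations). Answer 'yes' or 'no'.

Answer: no

Derivation:
z_0 = 0 + 0i, c = 0.3130 + 1.2880i
Iter 1: z = 0.3130 + 1.2880i, |z|^2 = 1.7569
Iter 2: z = -1.2480 + 2.0943i, |z|^2 = 5.9435
Escaped at iteration 2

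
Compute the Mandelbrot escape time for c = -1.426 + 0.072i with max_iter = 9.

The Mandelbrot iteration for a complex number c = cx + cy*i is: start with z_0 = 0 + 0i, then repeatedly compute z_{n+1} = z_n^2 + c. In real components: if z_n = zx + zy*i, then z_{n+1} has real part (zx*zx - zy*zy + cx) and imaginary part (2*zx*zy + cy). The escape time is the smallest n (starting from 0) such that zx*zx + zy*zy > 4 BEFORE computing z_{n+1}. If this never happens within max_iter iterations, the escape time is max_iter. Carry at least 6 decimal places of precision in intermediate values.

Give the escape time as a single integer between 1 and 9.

z_0 = 0 + 0i, c = -1.4260 + 0.0720i
Iter 1: z = -1.4260 + 0.0720i, |z|^2 = 2.0387
Iter 2: z = 0.6023 + -0.1333i, |z|^2 = 0.3805
Iter 3: z = -1.0810 + -0.0886i, |z|^2 = 1.1765
Iter 4: z = -0.2652 + 0.2636i, |z|^2 = 0.1398
Iter 5: z = -1.4251 + -0.0678i, |z|^2 = 2.0356
Iter 6: z = 0.6004 + 0.2654i, |z|^2 = 0.4309
Iter 7: z = -1.1359 + 0.3907i, |z|^2 = 1.4429
Iter 8: z = -0.2883 + -0.8155i, |z|^2 = 0.7482

Answer: 9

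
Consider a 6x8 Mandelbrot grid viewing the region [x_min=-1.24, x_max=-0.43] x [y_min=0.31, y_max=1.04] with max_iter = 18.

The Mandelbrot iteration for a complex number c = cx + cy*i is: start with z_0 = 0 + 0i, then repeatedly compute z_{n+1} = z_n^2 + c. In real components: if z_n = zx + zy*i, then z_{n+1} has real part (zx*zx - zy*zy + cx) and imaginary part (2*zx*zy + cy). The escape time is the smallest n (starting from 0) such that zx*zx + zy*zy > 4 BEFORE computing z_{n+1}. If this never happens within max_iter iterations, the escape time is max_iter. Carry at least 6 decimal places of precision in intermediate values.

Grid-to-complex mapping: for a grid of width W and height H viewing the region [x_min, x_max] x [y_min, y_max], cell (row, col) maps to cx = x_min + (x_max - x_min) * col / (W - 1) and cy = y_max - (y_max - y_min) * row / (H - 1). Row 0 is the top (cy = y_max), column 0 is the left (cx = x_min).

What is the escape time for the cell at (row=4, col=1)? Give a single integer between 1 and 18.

Answer: 4

Derivation:
z_0 = 0 + 0i, c = -1.0780 + 0.6229i
Iter 1: z = -1.0780 + 0.6229i, |z|^2 = 1.5500
Iter 2: z = -0.3039 + -0.7200i, |z|^2 = 0.6108
Iter 3: z = -1.5041 + 1.0604i, |z|^2 = 3.3868
Iter 4: z = 0.0598 + -2.5672i, |z|^2 = 6.5938
Escaped at iteration 4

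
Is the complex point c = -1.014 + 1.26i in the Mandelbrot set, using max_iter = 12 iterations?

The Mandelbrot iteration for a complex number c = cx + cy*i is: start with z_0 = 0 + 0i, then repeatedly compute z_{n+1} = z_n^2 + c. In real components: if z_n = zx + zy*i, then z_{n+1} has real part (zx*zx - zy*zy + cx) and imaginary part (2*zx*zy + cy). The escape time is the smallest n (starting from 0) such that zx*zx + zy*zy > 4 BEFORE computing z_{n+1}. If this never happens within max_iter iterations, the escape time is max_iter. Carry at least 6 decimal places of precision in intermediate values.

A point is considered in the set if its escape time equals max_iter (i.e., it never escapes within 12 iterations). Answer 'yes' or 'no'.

z_0 = 0 + 0i, c = -1.0140 + 1.2600i
Iter 1: z = -1.0140 + 1.2600i, |z|^2 = 2.6158
Iter 2: z = -1.5734 + -1.2953i, |z|^2 = 4.1534
Escaped at iteration 2

Answer: no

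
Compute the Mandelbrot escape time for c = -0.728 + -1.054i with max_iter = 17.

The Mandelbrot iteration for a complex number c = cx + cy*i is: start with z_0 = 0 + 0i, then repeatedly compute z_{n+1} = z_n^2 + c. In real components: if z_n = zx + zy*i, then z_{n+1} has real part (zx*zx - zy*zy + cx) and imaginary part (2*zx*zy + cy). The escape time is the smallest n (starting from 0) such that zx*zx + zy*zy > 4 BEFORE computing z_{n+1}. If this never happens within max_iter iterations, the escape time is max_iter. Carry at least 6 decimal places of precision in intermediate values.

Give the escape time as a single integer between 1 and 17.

z_0 = 0 + 0i, c = -0.7280 + -1.0540i
Iter 1: z = -0.7280 + -1.0540i, |z|^2 = 1.6409
Iter 2: z = -1.3089 + 0.4806i, |z|^2 = 1.9443
Iter 3: z = 0.7543 + -2.3122i, |z|^2 = 5.9153
Escaped at iteration 3

Answer: 3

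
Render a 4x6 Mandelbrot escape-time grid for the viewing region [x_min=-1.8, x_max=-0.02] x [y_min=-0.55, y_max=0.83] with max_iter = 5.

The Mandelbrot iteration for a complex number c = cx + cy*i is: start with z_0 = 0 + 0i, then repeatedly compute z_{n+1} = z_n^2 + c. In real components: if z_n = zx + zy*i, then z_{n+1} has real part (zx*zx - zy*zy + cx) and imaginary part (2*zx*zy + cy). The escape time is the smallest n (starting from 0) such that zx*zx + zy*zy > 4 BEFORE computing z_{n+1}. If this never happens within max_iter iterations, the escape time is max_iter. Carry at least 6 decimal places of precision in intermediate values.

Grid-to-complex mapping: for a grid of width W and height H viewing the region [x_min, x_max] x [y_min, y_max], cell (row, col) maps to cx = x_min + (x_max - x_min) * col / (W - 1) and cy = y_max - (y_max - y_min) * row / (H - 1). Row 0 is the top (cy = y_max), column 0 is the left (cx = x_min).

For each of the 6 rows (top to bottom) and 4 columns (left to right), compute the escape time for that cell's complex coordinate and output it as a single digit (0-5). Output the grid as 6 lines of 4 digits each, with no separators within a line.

(row=0, col=0): c = -1.8000 + 0.8300i → escape time 2
(row=0, col=1): c = -1.2067 + 0.8300i → escape time 3
(row=0, col=2): c = -0.6133 + 0.8300i → escape time 4
(row=0, col=3): c = -0.0200 + 0.8300i → escape time 5
(row=1, col=0): c = -1.8000 + 0.5540i → escape time 3
(row=1, col=1): c = -1.2067 + 0.5540i → escape time 4
(row=1, col=2): c = -0.6133 + 0.5540i → escape time 5
(row=1, col=3): c = -0.0200 + 0.5540i → escape time 5
(row=2, col=0): c = -1.8000 + 0.2780i → escape time 4
(row=2, col=1): c = -1.2067 + 0.2780i → escape time 5
(row=2, col=2): c = -0.6133 + 0.2780i → escape time 5
(row=2, col=3): c = -0.0200 + 0.2780i → escape time 5
(row=3, col=0): c = -1.8000 + 0.0020i → escape time 5
(row=3, col=1): c = -1.2067 + 0.0020i → escape time 5
(row=3, col=2): c = -0.6133 + 0.0020i → escape time 5
(row=3, col=3): c = -0.0200 + 0.0020i → escape time 5
(row=4, col=0): c = -1.8000 + -0.2740i → escape time 4
(row=4, col=1): c = -1.2067 + -0.2740i → escape time 5
(row=4, col=2): c = -0.6133 + -0.2740i → escape time 5
(row=4, col=3): c = -0.0200 + -0.2740i → escape time 5
(row=5, col=0): c = -1.8000 + -0.5500i → escape time 3
(row=5, col=1): c = -1.2067 + -0.5500i → escape time 4
(row=5, col=2): c = -0.6133 + -0.5500i → escape time 5
(row=5, col=3): c = -0.0200 + -0.5500i → escape time 5

Answer: 2345
3455
4555
5555
4555
3455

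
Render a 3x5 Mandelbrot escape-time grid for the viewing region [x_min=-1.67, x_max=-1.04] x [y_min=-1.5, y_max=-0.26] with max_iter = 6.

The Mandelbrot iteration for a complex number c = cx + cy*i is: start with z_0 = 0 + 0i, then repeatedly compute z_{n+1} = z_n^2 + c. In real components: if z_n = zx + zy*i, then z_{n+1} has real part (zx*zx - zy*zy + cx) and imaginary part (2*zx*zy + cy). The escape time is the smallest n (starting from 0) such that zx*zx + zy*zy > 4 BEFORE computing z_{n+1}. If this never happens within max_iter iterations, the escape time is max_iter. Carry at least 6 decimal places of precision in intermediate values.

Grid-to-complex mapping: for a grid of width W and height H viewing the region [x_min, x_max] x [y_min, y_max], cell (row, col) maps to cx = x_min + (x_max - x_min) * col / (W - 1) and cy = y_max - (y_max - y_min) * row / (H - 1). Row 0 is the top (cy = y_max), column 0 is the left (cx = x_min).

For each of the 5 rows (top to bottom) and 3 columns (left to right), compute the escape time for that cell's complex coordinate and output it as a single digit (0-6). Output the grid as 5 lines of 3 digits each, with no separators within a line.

Answer: 466
335
233
123
112

Derivation:
(row=0, col=0): c = -1.6700 + -0.2600i → escape time 4
(row=0, col=1): c = -1.3550 + -0.2600i → escape time 6
(row=0, col=2): c = -1.0400 + -0.2600i → escape time 6
(row=1, col=0): c = -1.6700 + -0.5700i → escape time 3
(row=1, col=1): c = -1.3550 + -0.5700i → escape time 3
(row=1, col=2): c = -1.0400 + -0.5700i → escape time 5
(row=2, col=0): c = -1.6700 + -0.8800i → escape time 2
(row=2, col=1): c = -1.3550 + -0.8800i → escape time 3
(row=2, col=2): c = -1.0400 + -0.8800i → escape time 3
(row=3, col=0): c = -1.6700 + -1.1900i → escape time 1
(row=3, col=1): c = -1.3550 + -1.1900i → escape time 2
(row=3, col=2): c = -1.0400 + -1.1900i → escape time 3
(row=4, col=0): c = -1.6700 + -1.5000i → escape time 1
(row=4, col=1): c = -1.3550 + -1.5000i → escape time 1
(row=4, col=2): c = -1.0400 + -1.5000i → escape time 2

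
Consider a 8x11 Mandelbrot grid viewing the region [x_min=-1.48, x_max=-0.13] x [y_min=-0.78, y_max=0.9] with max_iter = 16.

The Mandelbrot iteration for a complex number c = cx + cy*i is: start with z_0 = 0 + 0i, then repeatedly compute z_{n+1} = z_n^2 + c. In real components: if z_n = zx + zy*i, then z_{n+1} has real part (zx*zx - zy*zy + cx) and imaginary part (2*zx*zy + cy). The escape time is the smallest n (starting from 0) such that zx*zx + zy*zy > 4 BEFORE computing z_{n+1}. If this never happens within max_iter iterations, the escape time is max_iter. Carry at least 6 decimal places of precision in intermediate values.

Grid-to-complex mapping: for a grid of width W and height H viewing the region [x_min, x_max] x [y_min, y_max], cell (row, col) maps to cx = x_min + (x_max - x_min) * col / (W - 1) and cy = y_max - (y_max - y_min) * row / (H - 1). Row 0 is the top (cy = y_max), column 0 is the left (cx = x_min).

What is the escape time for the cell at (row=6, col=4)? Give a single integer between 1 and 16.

z_0 = 0 + 0i, c = -0.7086 + -0.1080i
Iter 1: z = -0.7086 + -0.1080i, |z|^2 = 0.5137
Iter 2: z = -0.2182 + 0.0451i, |z|^2 = 0.0496
Iter 3: z = -0.6630 + -0.1277i, |z|^2 = 0.4559
Iter 4: z = -0.2853 + 0.0613i, |z|^2 = 0.0851
Iter 5: z = -0.6309 + -0.1430i, |z|^2 = 0.4185
Iter 6: z = -0.3309 + 0.0724i, |z|^2 = 0.1148
Iter 7: z = -0.6043 + -0.1559i, |z|^2 = 0.3895
Iter 8: z = -0.3677 + 0.0804i, |z|^2 = 0.1417
Iter 9: z = -0.5798 + -0.1672i, |z|^2 = 0.3642
Iter 10: z = -0.4003 + 0.0858i, |z|^2 = 0.1676
Iter 11: z = -0.5557 + -0.1767i, |z|^2 = 0.3400
Iter 12: z = -0.4310 + 0.0884i, |z|^2 = 0.1936
Iter 13: z = -0.5306 + -0.1842i, |z|^2 = 0.3155
Iter 14: z = -0.4609 + 0.0875i, |z|^2 = 0.2201
Iter 15: z = -0.5038 + -0.1887i, |z|^2 = 0.2894

Answer: 16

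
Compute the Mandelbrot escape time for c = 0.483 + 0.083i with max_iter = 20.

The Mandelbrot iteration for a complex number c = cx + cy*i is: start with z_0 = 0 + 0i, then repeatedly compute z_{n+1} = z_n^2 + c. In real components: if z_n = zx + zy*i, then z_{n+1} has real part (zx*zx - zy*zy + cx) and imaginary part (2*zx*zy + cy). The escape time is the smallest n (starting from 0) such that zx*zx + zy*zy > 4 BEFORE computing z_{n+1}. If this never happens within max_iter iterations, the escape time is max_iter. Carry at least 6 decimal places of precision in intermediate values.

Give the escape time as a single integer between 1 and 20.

z_0 = 0 + 0i, c = 0.4830 + 0.0830i
Iter 1: z = 0.4830 + 0.0830i, |z|^2 = 0.2402
Iter 2: z = 0.7094 + 0.1632i, |z|^2 = 0.5299
Iter 3: z = 0.9596 + 0.3145i, |z|^2 = 1.0198
Iter 4: z = 1.3050 + 0.6866i, |z|^2 = 2.1744
Iter 5: z = 1.7144 + 1.8750i, |z|^2 = 6.4551
Escaped at iteration 5

Answer: 5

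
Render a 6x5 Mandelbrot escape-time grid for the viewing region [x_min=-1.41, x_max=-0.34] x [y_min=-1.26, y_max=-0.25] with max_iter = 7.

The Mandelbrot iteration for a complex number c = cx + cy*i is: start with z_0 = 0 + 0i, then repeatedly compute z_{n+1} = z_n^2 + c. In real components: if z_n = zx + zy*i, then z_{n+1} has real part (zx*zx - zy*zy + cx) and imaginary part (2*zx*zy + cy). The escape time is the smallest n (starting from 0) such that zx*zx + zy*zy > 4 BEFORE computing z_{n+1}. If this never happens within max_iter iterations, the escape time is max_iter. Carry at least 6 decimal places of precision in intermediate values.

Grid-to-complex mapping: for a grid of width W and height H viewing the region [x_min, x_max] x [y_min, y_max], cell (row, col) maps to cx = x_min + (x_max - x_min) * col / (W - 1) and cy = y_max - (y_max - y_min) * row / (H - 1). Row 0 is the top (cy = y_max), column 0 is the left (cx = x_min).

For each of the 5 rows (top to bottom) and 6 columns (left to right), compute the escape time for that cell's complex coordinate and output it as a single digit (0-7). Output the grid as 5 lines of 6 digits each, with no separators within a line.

Answer: 577777
355677
334467
333345
222333

Derivation:
(row=0, col=0): c = -1.4100 + -0.2500i → escape time 5
(row=0, col=1): c = -1.1960 + -0.2500i → escape time 7
(row=0, col=2): c = -0.9820 + -0.2500i → escape time 7
(row=0, col=3): c = -0.7680 + -0.2500i → escape time 7
(row=0, col=4): c = -0.5540 + -0.2500i → escape time 7
(row=0, col=5): c = -0.3400 + -0.2500i → escape time 7
(row=1, col=0): c = -1.4100 + -0.5025i → escape time 3
(row=1, col=1): c = -1.1960 + -0.5025i → escape time 5
(row=1, col=2): c = -0.9820 + -0.5025i → escape time 5
(row=1, col=3): c = -0.7680 + -0.5025i → escape time 6
(row=1, col=4): c = -0.5540 + -0.5025i → escape time 7
(row=1, col=5): c = -0.3400 + -0.5025i → escape time 7
(row=2, col=0): c = -1.4100 + -0.7550i → escape time 3
(row=2, col=1): c = -1.1960 + -0.7550i → escape time 3
(row=2, col=2): c = -0.9820 + -0.7550i → escape time 4
(row=2, col=3): c = -0.7680 + -0.7550i → escape time 4
(row=2, col=4): c = -0.5540 + -0.7550i → escape time 6
(row=2, col=5): c = -0.3400 + -0.7550i → escape time 7
(row=3, col=0): c = -1.4100 + -1.0075i → escape time 3
(row=3, col=1): c = -1.1960 + -1.0075i → escape time 3
(row=3, col=2): c = -0.9820 + -1.0075i → escape time 3
(row=3, col=3): c = -0.7680 + -1.0075i → escape time 3
(row=3, col=4): c = -0.5540 + -1.0075i → escape time 4
(row=3, col=5): c = -0.3400 + -1.0075i → escape time 5
(row=4, col=0): c = -1.4100 + -1.2600i → escape time 2
(row=4, col=1): c = -1.1960 + -1.2600i → escape time 2
(row=4, col=2): c = -0.9820 + -1.2600i → escape time 2
(row=4, col=3): c = -0.7680 + -1.2600i → escape time 3
(row=4, col=4): c = -0.5540 + -1.2600i → escape time 3
(row=4, col=5): c = -0.3400 + -1.2600i → escape time 3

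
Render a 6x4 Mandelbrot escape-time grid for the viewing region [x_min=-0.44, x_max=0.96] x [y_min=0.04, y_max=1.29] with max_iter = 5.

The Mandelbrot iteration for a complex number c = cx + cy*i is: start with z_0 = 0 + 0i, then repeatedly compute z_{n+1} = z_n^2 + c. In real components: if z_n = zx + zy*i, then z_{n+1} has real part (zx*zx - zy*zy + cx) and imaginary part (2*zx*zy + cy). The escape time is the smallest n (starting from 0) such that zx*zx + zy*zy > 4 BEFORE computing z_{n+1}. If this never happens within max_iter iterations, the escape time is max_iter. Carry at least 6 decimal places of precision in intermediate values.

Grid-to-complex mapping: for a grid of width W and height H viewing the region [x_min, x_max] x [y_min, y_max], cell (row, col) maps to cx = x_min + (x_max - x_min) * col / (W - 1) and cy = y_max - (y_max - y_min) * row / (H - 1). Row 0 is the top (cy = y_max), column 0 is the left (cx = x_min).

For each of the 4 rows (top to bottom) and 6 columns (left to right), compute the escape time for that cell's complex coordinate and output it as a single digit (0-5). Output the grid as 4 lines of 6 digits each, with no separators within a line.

(row=0, col=0): c = -0.4400 + 1.2900i → escape time 3
(row=0, col=1): c = -0.1600 + 1.2900i → escape time 2
(row=0, col=2): c = 0.1200 + 1.2900i → escape time 2
(row=0, col=3): c = 0.4000 + 1.2900i → escape time 2
(row=0, col=4): c = 0.6800 + 1.2900i → escape time 2
(row=0, col=5): c = 0.9600 + 1.2900i → escape time 2
(row=1, col=0): c = -0.4400 + 0.8733i → escape time 5
(row=1, col=1): c = -0.1600 + 0.8733i → escape time 5
(row=1, col=2): c = 0.1200 + 0.8733i → escape time 5
(row=1, col=3): c = 0.4000 + 0.8733i → escape time 3
(row=1, col=4): c = 0.6800 + 0.8733i → escape time 2
(row=1, col=5): c = 0.9600 + 0.8733i → escape time 2
(row=2, col=0): c = -0.4400 + 0.4567i → escape time 5
(row=2, col=1): c = -0.1600 + 0.4567i → escape time 5
(row=2, col=2): c = 0.1200 + 0.4567i → escape time 5
(row=2, col=3): c = 0.4000 + 0.4567i → escape time 5
(row=2, col=4): c = 0.6800 + 0.4567i → escape time 3
(row=2, col=5): c = 0.9600 + 0.4567i → escape time 2
(row=3, col=0): c = -0.4400 + 0.0400i → escape time 5
(row=3, col=1): c = -0.1600 + 0.0400i → escape time 5
(row=3, col=2): c = 0.1200 + 0.0400i → escape time 5
(row=3, col=3): c = 0.4000 + 0.0400i → escape time 5
(row=3, col=4): c = 0.6800 + 0.0400i → escape time 4
(row=3, col=5): c = 0.9600 + 0.0400i → escape time 3

Answer: 322222
555322
555532
555543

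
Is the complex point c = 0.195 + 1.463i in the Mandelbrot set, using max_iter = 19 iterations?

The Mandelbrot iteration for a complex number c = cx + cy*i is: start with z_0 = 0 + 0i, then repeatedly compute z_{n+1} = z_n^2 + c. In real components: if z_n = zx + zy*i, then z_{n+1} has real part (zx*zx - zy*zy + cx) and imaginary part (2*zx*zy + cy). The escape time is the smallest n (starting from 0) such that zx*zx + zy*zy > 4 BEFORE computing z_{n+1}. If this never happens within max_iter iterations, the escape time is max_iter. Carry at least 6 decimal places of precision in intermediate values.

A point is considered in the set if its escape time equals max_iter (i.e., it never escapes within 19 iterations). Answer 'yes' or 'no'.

Answer: no

Derivation:
z_0 = 0 + 0i, c = 0.1950 + 1.4630i
Iter 1: z = 0.1950 + 1.4630i, |z|^2 = 2.1784
Iter 2: z = -1.9073 + 2.0336i, |z|^2 = 7.7734
Escaped at iteration 2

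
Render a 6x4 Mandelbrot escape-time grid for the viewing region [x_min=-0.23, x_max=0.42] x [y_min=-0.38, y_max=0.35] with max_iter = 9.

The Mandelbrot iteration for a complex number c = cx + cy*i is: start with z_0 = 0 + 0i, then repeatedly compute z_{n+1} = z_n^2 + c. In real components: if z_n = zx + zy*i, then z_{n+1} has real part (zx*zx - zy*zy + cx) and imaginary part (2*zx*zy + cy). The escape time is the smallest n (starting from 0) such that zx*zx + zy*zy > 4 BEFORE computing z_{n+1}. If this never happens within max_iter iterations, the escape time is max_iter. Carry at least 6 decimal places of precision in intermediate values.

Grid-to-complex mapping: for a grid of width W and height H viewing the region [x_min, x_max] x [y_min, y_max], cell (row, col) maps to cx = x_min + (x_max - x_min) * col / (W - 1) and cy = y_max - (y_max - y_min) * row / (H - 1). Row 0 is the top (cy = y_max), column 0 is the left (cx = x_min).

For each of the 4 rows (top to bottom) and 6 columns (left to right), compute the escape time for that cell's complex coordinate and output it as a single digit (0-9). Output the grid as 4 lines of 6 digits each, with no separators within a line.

Answer: 999999
999997
999998
999999

Derivation:
(row=0, col=0): c = -0.2300 + 0.3500i → escape time 9
(row=0, col=1): c = -0.1000 + 0.3500i → escape time 9
(row=0, col=2): c = 0.0300 + 0.3500i → escape time 9
(row=0, col=3): c = 0.1600 + 0.3500i → escape time 9
(row=0, col=4): c = 0.2900 + 0.3500i → escape time 9
(row=0, col=5): c = 0.4200 + 0.3500i → escape time 9
(row=1, col=0): c = -0.2300 + 0.1067i → escape time 9
(row=1, col=1): c = -0.1000 + 0.1067i → escape time 9
(row=1, col=2): c = 0.0300 + 0.1067i → escape time 9
(row=1, col=3): c = 0.1600 + 0.1067i → escape time 9
(row=1, col=4): c = 0.2900 + 0.1067i → escape time 9
(row=1, col=5): c = 0.4200 + 0.1067i → escape time 7
(row=2, col=0): c = -0.2300 + -0.1367i → escape time 9
(row=2, col=1): c = -0.1000 + -0.1367i → escape time 9
(row=2, col=2): c = 0.0300 + -0.1367i → escape time 9
(row=2, col=3): c = 0.1600 + -0.1367i → escape time 9
(row=2, col=4): c = 0.2900 + -0.1367i → escape time 9
(row=2, col=5): c = 0.4200 + -0.1367i → escape time 8
(row=3, col=0): c = -0.2300 + -0.3800i → escape time 9
(row=3, col=1): c = -0.1000 + -0.3800i → escape time 9
(row=3, col=2): c = 0.0300 + -0.3800i → escape time 9
(row=3, col=3): c = 0.1600 + -0.3800i → escape time 9
(row=3, col=4): c = 0.2900 + -0.3800i → escape time 9
(row=3, col=5): c = 0.4200 + -0.3800i → escape time 9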